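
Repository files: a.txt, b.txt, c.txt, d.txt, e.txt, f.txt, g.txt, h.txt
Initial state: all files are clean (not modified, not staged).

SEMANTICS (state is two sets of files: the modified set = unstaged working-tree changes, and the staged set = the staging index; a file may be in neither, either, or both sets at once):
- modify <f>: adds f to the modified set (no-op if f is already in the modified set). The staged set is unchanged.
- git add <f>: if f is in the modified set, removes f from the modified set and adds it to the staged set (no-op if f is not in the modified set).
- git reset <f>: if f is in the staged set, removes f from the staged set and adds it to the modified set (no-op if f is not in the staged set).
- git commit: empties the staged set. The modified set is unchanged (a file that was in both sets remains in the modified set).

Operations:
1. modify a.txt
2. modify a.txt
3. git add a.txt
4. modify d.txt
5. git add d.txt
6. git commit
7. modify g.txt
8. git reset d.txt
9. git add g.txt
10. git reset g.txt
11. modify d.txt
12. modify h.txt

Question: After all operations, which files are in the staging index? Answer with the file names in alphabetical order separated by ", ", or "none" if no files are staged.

Answer: none

Derivation:
After op 1 (modify a.txt): modified={a.txt} staged={none}
After op 2 (modify a.txt): modified={a.txt} staged={none}
After op 3 (git add a.txt): modified={none} staged={a.txt}
After op 4 (modify d.txt): modified={d.txt} staged={a.txt}
After op 5 (git add d.txt): modified={none} staged={a.txt, d.txt}
After op 6 (git commit): modified={none} staged={none}
After op 7 (modify g.txt): modified={g.txt} staged={none}
After op 8 (git reset d.txt): modified={g.txt} staged={none}
After op 9 (git add g.txt): modified={none} staged={g.txt}
After op 10 (git reset g.txt): modified={g.txt} staged={none}
After op 11 (modify d.txt): modified={d.txt, g.txt} staged={none}
After op 12 (modify h.txt): modified={d.txt, g.txt, h.txt} staged={none}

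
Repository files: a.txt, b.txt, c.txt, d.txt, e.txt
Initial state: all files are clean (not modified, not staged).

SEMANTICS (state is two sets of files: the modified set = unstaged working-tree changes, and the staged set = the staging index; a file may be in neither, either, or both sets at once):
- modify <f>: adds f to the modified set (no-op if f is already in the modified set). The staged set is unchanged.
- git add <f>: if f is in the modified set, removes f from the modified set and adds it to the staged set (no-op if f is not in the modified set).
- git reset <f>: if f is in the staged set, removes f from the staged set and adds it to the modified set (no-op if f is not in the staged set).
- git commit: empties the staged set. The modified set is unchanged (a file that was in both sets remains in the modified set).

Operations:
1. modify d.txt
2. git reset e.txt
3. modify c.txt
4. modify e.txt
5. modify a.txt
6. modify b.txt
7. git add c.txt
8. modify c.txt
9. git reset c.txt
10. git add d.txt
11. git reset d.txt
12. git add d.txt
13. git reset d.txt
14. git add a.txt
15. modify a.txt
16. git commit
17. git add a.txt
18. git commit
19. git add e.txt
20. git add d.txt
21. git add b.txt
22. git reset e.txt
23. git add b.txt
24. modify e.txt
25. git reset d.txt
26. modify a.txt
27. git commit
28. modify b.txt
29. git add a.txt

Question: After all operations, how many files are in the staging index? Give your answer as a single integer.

Answer: 1

Derivation:
After op 1 (modify d.txt): modified={d.txt} staged={none}
After op 2 (git reset e.txt): modified={d.txt} staged={none}
After op 3 (modify c.txt): modified={c.txt, d.txt} staged={none}
After op 4 (modify e.txt): modified={c.txt, d.txt, e.txt} staged={none}
After op 5 (modify a.txt): modified={a.txt, c.txt, d.txt, e.txt} staged={none}
After op 6 (modify b.txt): modified={a.txt, b.txt, c.txt, d.txt, e.txt} staged={none}
After op 7 (git add c.txt): modified={a.txt, b.txt, d.txt, e.txt} staged={c.txt}
After op 8 (modify c.txt): modified={a.txt, b.txt, c.txt, d.txt, e.txt} staged={c.txt}
After op 9 (git reset c.txt): modified={a.txt, b.txt, c.txt, d.txt, e.txt} staged={none}
After op 10 (git add d.txt): modified={a.txt, b.txt, c.txt, e.txt} staged={d.txt}
After op 11 (git reset d.txt): modified={a.txt, b.txt, c.txt, d.txt, e.txt} staged={none}
After op 12 (git add d.txt): modified={a.txt, b.txt, c.txt, e.txt} staged={d.txt}
After op 13 (git reset d.txt): modified={a.txt, b.txt, c.txt, d.txt, e.txt} staged={none}
After op 14 (git add a.txt): modified={b.txt, c.txt, d.txt, e.txt} staged={a.txt}
After op 15 (modify a.txt): modified={a.txt, b.txt, c.txt, d.txt, e.txt} staged={a.txt}
After op 16 (git commit): modified={a.txt, b.txt, c.txt, d.txt, e.txt} staged={none}
After op 17 (git add a.txt): modified={b.txt, c.txt, d.txt, e.txt} staged={a.txt}
After op 18 (git commit): modified={b.txt, c.txt, d.txt, e.txt} staged={none}
After op 19 (git add e.txt): modified={b.txt, c.txt, d.txt} staged={e.txt}
After op 20 (git add d.txt): modified={b.txt, c.txt} staged={d.txt, e.txt}
After op 21 (git add b.txt): modified={c.txt} staged={b.txt, d.txt, e.txt}
After op 22 (git reset e.txt): modified={c.txt, e.txt} staged={b.txt, d.txt}
After op 23 (git add b.txt): modified={c.txt, e.txt} staged={b.txt, d.txt}
After op 24 (modify e.txt): modified={c.txt, e.txt} staged={b.txt, d.txt}
After op 25 (git reset d.txt): modified={c.txt, d.txt, e.txt} staged={b.txt}
After op 26 (modify a.txt): modified={a.txt, c.txt, d.txt, e.txt} staged={b.txt}
After op 27 (git commit): modified={a.txt, c.txt, d.txt, e.txt} staged={none}
After op 28 (modify b.txt): modified={a.txt, b.txt, c.txt, d.txt, e.txt} staged={none}
After op 29 (git add a.txt): modified={b.txt, c.txt, d.txt, e.txt} staged={a.txt}
Final staged set: {a.txt} -> count=1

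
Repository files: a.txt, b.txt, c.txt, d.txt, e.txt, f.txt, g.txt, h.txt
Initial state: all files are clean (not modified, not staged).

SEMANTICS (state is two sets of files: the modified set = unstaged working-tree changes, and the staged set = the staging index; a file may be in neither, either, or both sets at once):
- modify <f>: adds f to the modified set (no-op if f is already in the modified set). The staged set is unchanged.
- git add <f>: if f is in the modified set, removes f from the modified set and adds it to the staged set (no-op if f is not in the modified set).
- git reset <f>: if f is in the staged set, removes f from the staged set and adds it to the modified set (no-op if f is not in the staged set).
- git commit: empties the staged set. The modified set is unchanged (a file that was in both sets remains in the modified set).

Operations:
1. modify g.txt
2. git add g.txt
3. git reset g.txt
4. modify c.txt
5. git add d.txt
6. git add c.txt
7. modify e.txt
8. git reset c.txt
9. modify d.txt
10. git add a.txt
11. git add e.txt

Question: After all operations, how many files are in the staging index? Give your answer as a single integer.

Answer: 1

Derivation:
After op 1 (modify g.txt): modified={g.txt} staged={none}
After op 2 (git add g.txt): modified={none} staged={g.txt}
After op 3 (git reset g.txt): modified={g.txt} staged={none}
After op 4 (modify c.txt): modified={c.txt, g.txt} staged={none}
After op 5 (git add d.txt): modified={c.txt, g.txt} staged={none}
After op 6 (git add c.txt): modified={g.txt} staged={c.txt}
After op 7 (modify e.txt): modified={e.txt, g.txt} staged={c.txt}
After op 8 (git reset c.txt): modified={c.txt, e.txt, g.txt} staged={none}
After op 9 (modify d.txt): modified={c.txt, d.txt, e.txt, g.txt} staged={none}
After op 10 (git add a.txt): modified={c.txt, d.txt, e.txt, g.txt} staged={none}
After op 11 (git add e.txt): modified={c.txt, d.txt, g.txt} staged={e.txt}
Final staged set: {e.txt} -> count=1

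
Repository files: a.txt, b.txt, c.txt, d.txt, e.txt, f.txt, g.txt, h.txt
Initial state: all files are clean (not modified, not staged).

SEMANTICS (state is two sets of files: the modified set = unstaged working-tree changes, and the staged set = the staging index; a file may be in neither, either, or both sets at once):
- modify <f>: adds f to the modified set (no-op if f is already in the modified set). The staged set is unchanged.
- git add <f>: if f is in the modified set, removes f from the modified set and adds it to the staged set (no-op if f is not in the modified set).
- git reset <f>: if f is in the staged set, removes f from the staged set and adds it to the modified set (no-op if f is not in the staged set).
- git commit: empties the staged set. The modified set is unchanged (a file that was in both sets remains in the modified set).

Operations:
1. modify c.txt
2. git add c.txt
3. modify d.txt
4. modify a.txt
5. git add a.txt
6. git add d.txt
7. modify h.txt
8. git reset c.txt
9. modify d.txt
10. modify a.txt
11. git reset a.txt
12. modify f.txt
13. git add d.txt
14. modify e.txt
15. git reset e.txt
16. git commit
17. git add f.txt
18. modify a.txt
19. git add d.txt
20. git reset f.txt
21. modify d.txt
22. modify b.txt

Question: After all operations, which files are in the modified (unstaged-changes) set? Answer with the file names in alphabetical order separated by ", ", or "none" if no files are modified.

After op 1 (modify c.txt): modified={c.txt} staged={none}
After op 2 (git add c.txt): modified={none} staged={c.txt}
After op 3 (modify d.txt): modified={d.txt} staged={c.txt}
After op 4 (modify a.txt): modified={a.txt, d.txt} staged={c.txt}
After op 5 (git add a.txt): modified={d.txt} staged={a.txt, c.txt}
After op 6 (git add d.txt): modified={none} staged={a.txt, c.txt, d.txt}
After op 7 (modify h.txt): modified={h.txt} staged={a.txt, c.txt, d.txt}
After op 8 (git reset c.txt): modified={c.txt, h.txt} staged={a.txt, d.txt}
After op 9 (modify d.txt): modified={c.txt, d.txt, h.txt} staged={a.txt, d.txt}
After op 10 (modify a.txt): modified={a.txt, c.txt, d.txt, h.txt} staged={a.txt, d.txt}
After op 11 (git reset a.txt): modified={a.txt, c.txt, d.txt, h.txt} staged={d.txt}
After op 12 (modify f.txt): modified={a.txt, c.txt, d.txt, f.txt, h.txt} staged={d.txt}
After op 13 (git add d.txt): modified={a.txt, c.txt, f.txt, h.txt} staged={d.txt}
After op 14 (modify e.txt): modified={a.txt, c.txt, e.txt, f.txt, h.txt} staged={d.txt}
After op 15 (git reset e.txt): modified={a.txt, c.txt, e.txt, f.txt, h.txt} staged={d.txt}
After op 16 (git commit): modified={a.txt, c.txt, e.txt, f.txt, h.txt} staged={none}
After op 17 (git add f.txt): modified={a.txt, c.txt, e.txt, h.txt} staged={f.txt}
After op 18 (modify a.txt): modified={a.txt, c.txt, e.txt, h.txt} staged={f.txt}
After op 19 (git add d.txt): modified={a.txt, c.txt, e.txt, h.txt} staged={f.txt}
After op 20 (git reset f.txt): modified={a.txt, c.txt, e.txt, f.txt, h.txt} staged={none}
After op 21 (modify d.txt): modified={a.txt, c.txt, d.txt, e.txt, f.txt, h.txt} staged={none}
After op 22 (modify b.txt): modified={a.txt, b.txt, c.txt, d.txt, e.txt, f.txt, h.txt} staged={none}

Answer: a.txt, b.txt, c.txt, d.txt, e.txt, f.txt, h.txt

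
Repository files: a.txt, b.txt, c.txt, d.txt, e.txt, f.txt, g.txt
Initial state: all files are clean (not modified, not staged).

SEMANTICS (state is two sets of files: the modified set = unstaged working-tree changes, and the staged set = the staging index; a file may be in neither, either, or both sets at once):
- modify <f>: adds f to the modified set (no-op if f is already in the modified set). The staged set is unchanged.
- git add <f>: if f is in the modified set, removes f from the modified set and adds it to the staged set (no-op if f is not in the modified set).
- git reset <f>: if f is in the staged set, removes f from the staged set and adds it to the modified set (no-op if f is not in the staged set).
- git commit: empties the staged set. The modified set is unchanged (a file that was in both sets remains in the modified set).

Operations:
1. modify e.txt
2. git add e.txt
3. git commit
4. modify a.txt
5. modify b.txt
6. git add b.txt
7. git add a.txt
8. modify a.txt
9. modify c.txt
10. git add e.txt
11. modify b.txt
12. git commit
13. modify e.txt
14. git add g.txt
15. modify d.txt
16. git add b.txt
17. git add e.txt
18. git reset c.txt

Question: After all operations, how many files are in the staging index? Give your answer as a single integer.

Answer: 2

Derivation:
After op 1 (modify e.txt): modified={e.txt} staged={none}
After op 2 (git add e.txt): modified={none} staged={e.txt}
After op 3 (git commit): modified={none} staged={none}
After op 4 (modify a.txt): modified={a.txt} staged={none}
After op 5 (modify b.txt): modified={a.txt, b.txt} staged={none}
After op 6 (git add b.txt): modified={a.txt} staged={b.txt}
After op 7 (git add a.txt): modified={none} staged={a.txt, b.txt}
After op 8 (modify a.txt): modified={a.txt} staged={a.txt, b.txt}
After op 9 (modify c.txt): modified={a.txt, c.txt} staged={a.txt, b.txt}
After op 10 (git add e.txt): modified={a.txt, c.txt} staged={a.txt, b.txt}
After op 11 (modify b.txt): modified={a.txt, b.txt, c.txt} staged={a.txt, b.txt}
After op 12 (git commit): modified={a.txt, b.txt, c.txt} staged={none}
After op 13 (modify e.txt): modified={a.txt, b.txt, c.txt, e.txt} staged={none}
After op 14 (git add g.txt): modified={a.txt, b.txt, c.txt, e.txt} staged={none}
After op 15 (modify d.txt): modified={a.txt, b.txt, c.txt, d.txt, e.txt} staged={none}
After op 16 (git add b.txt): modified={a.txt, c.txt, d.txt, e.txt} staged={b.txt}
After op 17 (git add e.txt): modified={a.txt, c.txt, d.txt} staged={b.txt, e.txt}
After op 18 (git reset c.txt): modified={a.txt, c.txt, d.txt} staged={b.txt, e.txt}
Final staged set: {b.txt, e.txt} -> count=2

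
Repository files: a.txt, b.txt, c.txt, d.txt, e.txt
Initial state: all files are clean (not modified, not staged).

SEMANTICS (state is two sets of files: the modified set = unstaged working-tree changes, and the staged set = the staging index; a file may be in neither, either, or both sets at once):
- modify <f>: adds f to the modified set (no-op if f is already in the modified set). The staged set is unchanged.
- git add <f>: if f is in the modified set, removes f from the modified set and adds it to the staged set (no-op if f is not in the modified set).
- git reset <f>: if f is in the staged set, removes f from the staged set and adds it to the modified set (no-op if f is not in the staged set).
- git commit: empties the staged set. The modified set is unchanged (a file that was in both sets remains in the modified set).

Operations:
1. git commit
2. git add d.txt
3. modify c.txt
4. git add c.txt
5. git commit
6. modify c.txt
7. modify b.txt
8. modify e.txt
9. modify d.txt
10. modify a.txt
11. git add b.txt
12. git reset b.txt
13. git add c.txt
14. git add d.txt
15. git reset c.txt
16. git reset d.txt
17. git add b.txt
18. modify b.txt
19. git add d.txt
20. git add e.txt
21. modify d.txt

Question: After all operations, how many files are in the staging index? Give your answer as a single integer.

After op 1 (git commit): modified={none} staged={none}
After op 2 (git add d.txt): modified={none} staged={none}
After op 3 (modify c.txt): modified={c.txt} staged={none}
After op 4 (git add c.txt): modified={none} staged={c.txt}
After op 5 (git commit): modified={none} staged={none}
After op 6 (modify c.txt): modified={c.txt} staged={none}
After op 7 (modify b.txt): modified={b.txt, c.txt} staged={none}
After op 8 (modify e.txt): modified={b.txt, c.txt, e.txt} staged={none}
After op 9 (modify d.txt): modified={b.txt, c.txt, d.txt, e.txt} staged={none}
After op 10 (modify a.txt): modified={a.txt, b.txt, c.txt, d.txt, e.txt} staged={none}
After op 11 (git add b.txt): modified={a.txt, c.txt, d.txt, e.txt} staged={b.txt}
After op 12 (git reset b.txt): modified={a.txt, b.txt, c.txt, d.txt, e.txt} staged={none}
After op 13 (git add c.txt): modified={a.txt, b.txt, d.txt, e.txt} staged={c.txt}
After op 14 (git add d.txt): modified={a.txt, b.txt, e.txt} staged={c.txt, d.txt}
After op 15 (git reset c.txt): modified={a.txt, b.txt, c.txt, e.txt} staged={d.txt}
After op 16 (git reset d.txt): modified={a.txt, b.txt, c.txt, d.txt, e.txt} staged={none}
After op 17 (git add b.txt): modified={a.txt, c.txt, d.txt, e.txt} staged={b.txt}
After op 18 (modify b.txt): modified={a.txt, b.txt, c.txt, d.txt, e.txt} staged={b.txt}
After op 19 (git add d.txt): modified={a.txt, b.txt, c.txt, e.txt} staged={b.txt, d.txt}
After op 20 (git add e.txt): modified={a.txt, b.txt, c.txt} staged={b.txt, d.txt, e.txt}
After op 21 (modify d.txt): modified={a.txt, b.txt, c.txt, d.txt} staged={b.txt, d.txt, e.txt}
Final staged set: {b.txt, d.txt, e.txt} -> count=3

Answer: 3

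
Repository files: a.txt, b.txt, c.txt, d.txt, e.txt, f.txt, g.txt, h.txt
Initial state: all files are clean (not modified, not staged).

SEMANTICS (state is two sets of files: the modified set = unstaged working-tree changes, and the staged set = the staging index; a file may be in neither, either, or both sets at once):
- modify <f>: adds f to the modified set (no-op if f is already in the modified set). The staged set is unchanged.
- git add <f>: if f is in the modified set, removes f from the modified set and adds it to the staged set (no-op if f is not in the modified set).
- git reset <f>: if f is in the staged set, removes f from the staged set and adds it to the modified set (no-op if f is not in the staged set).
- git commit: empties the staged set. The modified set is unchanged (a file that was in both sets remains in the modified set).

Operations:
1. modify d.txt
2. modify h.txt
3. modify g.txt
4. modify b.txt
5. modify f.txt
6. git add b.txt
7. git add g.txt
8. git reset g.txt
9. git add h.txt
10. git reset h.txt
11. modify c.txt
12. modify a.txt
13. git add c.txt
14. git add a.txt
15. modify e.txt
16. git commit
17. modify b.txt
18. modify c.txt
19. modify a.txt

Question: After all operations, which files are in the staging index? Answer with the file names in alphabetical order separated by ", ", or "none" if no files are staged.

Answer: none

Derivation:
After op 1 (modify d.txt): modified={d.txt} staged={none}
After op 2 (modify h.txt): modified={d.txt, h.txt} staged={none}
After op 3 (modify g.txt): modified={d.txt, g.txt, h.txt} staged={none}
After op 4 (modify b.txt): modified={b.txt, d.txt, g.txt, h.txt} staged={none}
After op 5 (modify f.txt): modified={b.txt, d.txt, f.txt, g.txt, h.txt} staged={none}
After op 6 (git add b.txt): modified={d.txt, f.txt, g.txt, h.txt} staged={b.txt}
After op 7 (git add g.txt): modified={d.txt, f.txt, h.txt} staged={b.txt, g.txt}
After op 8 (git reset g.txt): modified={d.txt, f.txt, g.txt, h.txt} staged={b.txt}
After op 9 (git add h.txt): modified={d.txt, f.txt, g.txt} staged={b.txt, h.txt}
After op 10 (git reset h.txt): modified={d.txt, f.txt, g.txt, h.txt} staged={b.txt}
After op 11 (modify c.txt): modified={c.txt, d.txt, f.txt, g.txt, h.txt} staged={b.txt}
After op 12 (modify a.txt): modified={a.txt, c.txt, d.txt, f.txt, g.txt, h.txt} staged={b.txt}
After op 13 (git add c.txt): modified={a.txt, d.txt, f.txt, g.txt, h.txt} staged={b.txt, c.txt}
After op 14 (git add a.txt): modified={d.txt, f.txt, g.txt, h.txt} staged={a.txt, b.txt, c.txt}
After op 15 (modify e.txt): modified={d.txt, e.txt, f.txt, g.txt, h.txt} staged={a.txt, b.txt, c.txt}
After op 16 (git commit): modified={d.txt, e.txt, f.txt, g.txt, h.txt} staged={none}
After op 17 (modify b.txt): modified={b.txt, d.txt, e.txt, f.txt, g.txt, h.txt} staged={none}
After op 18 (modify c.txt): modified={b.txt, c.txt, d.txt, e.txt, f.txt, g.txt, h.txt} staged={none}
After op 19 (modify a.txt): modified={a.txt, b.txt, c.txt, d.txt, e.txt, f.txt, g.txt, h.txt} staged={none}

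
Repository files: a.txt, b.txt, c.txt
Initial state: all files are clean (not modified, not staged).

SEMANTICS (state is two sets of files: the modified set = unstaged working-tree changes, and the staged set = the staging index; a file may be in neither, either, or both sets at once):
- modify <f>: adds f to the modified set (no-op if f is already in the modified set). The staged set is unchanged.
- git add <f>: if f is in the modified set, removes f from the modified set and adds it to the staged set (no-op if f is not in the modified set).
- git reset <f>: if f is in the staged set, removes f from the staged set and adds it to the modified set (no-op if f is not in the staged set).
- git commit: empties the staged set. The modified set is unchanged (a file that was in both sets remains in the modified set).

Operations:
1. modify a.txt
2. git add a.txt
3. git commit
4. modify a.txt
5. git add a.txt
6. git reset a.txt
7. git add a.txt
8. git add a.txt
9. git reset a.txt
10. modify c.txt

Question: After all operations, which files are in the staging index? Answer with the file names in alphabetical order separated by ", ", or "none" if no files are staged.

Answer: none

Derivation:
After op 1 (modify a.txt): modified={a.txt} staged={none}
After op 2 (git add a.txt): modified={none} staged={a.txt}
After op 3 (git commit): modified={none} staged={none}
After op 4 (modify a.txt): modified={a.txt} staged={none}
After op 5 (git add a.txt): modified={none} staged={a.txt}
After op 6 (git reset a.txt): modified={a.txt} staged={none}
After op 7 (git add a.txt): modified={none} staged={a.txt}
After op 8 (git add a.txt): modified={none} staged={a.txt}
After op 9 (git reset a.txt): modified={a.txt} staged={none}
After op 10 (modify c.txt): modified={a.txt, c.txt} staged={none}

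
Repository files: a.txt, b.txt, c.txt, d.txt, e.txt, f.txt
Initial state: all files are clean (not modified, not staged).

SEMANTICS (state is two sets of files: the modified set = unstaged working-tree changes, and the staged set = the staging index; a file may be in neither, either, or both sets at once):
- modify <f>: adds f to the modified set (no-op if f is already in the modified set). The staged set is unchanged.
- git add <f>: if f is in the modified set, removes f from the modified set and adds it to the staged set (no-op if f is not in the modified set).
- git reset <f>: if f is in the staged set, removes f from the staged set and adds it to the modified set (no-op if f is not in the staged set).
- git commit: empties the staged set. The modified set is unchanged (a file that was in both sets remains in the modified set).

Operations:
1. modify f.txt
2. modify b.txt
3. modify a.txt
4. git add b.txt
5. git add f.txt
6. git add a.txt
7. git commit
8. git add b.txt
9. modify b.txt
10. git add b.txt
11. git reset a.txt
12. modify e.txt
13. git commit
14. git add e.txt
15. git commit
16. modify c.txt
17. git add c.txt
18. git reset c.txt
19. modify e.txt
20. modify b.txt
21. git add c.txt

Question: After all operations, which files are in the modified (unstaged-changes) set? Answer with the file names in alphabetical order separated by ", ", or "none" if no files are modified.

After op 1 (modify f.txt): modified={f.txt} staged={none}
After op 2 (modify b.txt): modified={b.txt, f.txt} staged={none}
After op 3 (modify a.txt): modified={a.txt, b.txt, f.txt} staged={none}
After op 4 (git add b.txt): modified={a.txt, f.txt} staged={b.txt}
After op 5 (git add f.txt): modified={a.txt} staged={b.txt, f.txt}
After op 6 (git add a.txt): modified={none} staged={a.txt, b.txt, f.txt}
After op 7 (git commit): modified={none} staged={none}
After op 8 (git add b.txt): modified={none} staged={none}
After op 9 (modify b.txt): modified={b.txt} staged={none}
After op 10 (git add b.txt): modified={none} staged={b.txt}
After op 11 (git reset a.txt): modified={none} staged={b.txt}
After op 12 (modify e.txt): modified={e.txt} staged={b.txt}
After op 13 (git commit): modified={e.txt} staged={none}
After op 14 (git add e.txt): modified={none} staged={e.txt}
After op 15 (git commit): modified={none} staged={none}
After op 16 (modify c.txt): modified={c.txt} staged={none}
After op 17 (git add c.txt): modified={none} staged={c.txt}
After op 18 (git reset c.txt): modified={c.txt} staged={none}
After op 19 (modify e.txt): modified={c.txt, e.txt} staged={none}
After op 20 (modify b.txt): modified={b.txt, c.txt, e.txt} staged={none}
After op 21 (git add c.txt): modified={b.txt, e.txt} staged={c.txt}

Answer: b.txt, e.txt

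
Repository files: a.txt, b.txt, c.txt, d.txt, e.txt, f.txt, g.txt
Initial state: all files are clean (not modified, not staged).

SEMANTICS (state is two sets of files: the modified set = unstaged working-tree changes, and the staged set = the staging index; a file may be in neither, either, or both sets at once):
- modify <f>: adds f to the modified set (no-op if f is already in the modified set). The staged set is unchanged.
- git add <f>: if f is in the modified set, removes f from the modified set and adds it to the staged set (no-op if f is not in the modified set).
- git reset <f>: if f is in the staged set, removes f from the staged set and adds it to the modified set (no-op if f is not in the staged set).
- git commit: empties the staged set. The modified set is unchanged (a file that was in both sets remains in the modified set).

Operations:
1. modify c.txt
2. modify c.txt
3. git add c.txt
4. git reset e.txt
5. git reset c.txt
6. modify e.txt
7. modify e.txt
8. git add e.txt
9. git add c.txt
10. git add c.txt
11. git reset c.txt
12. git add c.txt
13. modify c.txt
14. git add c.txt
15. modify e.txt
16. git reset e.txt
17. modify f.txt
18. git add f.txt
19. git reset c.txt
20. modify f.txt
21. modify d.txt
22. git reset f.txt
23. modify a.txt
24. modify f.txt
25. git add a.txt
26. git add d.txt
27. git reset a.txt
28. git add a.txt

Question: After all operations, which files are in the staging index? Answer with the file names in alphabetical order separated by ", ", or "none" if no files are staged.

Answer: a.txt, d.txt

Derivation:
After op 1 (modify c.txt): modified={c.txt} staged={none}
After op 2 (modify c.txt): modified={c.txt} staged={none}
After op 3 (git add c.txt): modified={none} staged={c.txt}
After op 4 (git reset e.txt): modified={none} staged={c.txt}
After op 5 (git reset c.txt): modified={c.txt} staged={none}
After op 6 (modify e.txt): modified={c.txt, e.txt} staged={none}
After op 7 (modify e.txt): modified={c.txt, e.txt} staged={none}
After op 8 (git add e.txt): modified={c.txt} staged={e.txt}
After op 9 (git add c.txt): modified={none} staged={c.txt, e.txt}
After op 10 (git add c.txt): modified={none} staged={c.txt, e.txt}
After op 11 (git reset c.txt): modified={c.txt} staged={e.txt}
After op 12 (git add c.txt): modified={none} staged={c.txt, e.txt}
After op 13 (modify c.txt): modified={c.txt} staged={c.txt, e.txt}
After op 14 (git add c.txt): modified={none} staged={c.txt, e.txt}
After op 15 (modify e.txt): modified={e.txt} staged={c.txt, e.txt}
After op 16 (git reset e.txt): modified={e.txt} staged={c.txt}
After op 17 (modify f.txt): modified={e.txt, f.txt} staged={c.txt}
After op 18 (git add f.txt): modified={e.txt} staged={c.txt, f.txt}
After op 19 (git reset c.txt): modified={c.txt, e.txt} staged={f.txt}
After op 20 (modify f.txt): modified={c.txt, e.txt, f.txt} staged={f.txt}
After op 21 (modify d.txt): modified={c.txt, d.txt, e.txt, f.txt} staged={f.txt}
After op 22 (git reset f.txt): modified={c.txt, d.txt, e.txt, f.txt} staged={none}
After op 23 (modify a.txt): modified={a.txt, c.txt, d.txt, e.txt, f.txt} staged={none}
After op 24 (modify f.txt): modified={a.txt, c.txt, d.txt, e.txt, f.txt} staged={none}
After op 25 (git add a.txt): modified={c.txt, d.txt, e.txt, f.txt} staged={a.txt}
After op 26 (git add d.txt): modified={c.txt, e.txt, f.txt} staged={a.txt, d.txt}
After op 27 (git reset a.txt): modified={a.txt, c.txt, e.txt, f.txt} staged={d.txt}
After op 28 (git add a.txt): modified={c.txt, e.txt, f.txt} staged={a.txt, d.txt}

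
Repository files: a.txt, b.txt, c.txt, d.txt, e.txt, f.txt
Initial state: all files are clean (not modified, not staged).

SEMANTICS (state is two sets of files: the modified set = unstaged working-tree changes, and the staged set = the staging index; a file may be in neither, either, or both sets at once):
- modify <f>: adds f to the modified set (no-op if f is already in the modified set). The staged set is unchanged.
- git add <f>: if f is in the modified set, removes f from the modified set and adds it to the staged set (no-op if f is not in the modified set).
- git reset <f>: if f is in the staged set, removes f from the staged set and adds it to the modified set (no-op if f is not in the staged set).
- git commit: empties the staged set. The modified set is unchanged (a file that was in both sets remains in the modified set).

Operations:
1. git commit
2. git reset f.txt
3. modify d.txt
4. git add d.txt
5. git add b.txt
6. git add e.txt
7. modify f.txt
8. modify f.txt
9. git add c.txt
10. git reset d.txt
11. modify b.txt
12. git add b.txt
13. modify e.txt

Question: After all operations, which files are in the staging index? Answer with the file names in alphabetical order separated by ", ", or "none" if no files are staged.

Answer: b.txt

Derivation:
After op 1 (git commit): modified={none} staged={none}
After op 2 (git reset f.txt): modified={none} staged={none}
After op 3 (modify d.txt): modified={d.txt} staged={none}
After op 4 (git add d.txt): modified={none} staged={d.txt}
After op 5 (git add b.txt): modified={none} staged={d.txt}
After op 6 (git add e.txt): modified={none} staged={d.txt}
After op 7 (modify f.txt): modified={f.txt} staged={d.txt}
After op 8 (modify f.txt): modified={f.txt} staged={d.txt}
After op 9 (git add c.txt): modified={f.txt} staged={d.txt}
After op 10 (git reset d.txt): modified={d.txt, f.txt} staged={none}
After op 11 (modify b.txt): modified={b.txt, d.txt, f.txt} staged={none}
After op 12 (git add b.txt): modified={d.txt, f.txt} staged={b.txt}
After op 13 (modify e.txt): modified={d.txt, e.txt, f.txt} staged={b.txt}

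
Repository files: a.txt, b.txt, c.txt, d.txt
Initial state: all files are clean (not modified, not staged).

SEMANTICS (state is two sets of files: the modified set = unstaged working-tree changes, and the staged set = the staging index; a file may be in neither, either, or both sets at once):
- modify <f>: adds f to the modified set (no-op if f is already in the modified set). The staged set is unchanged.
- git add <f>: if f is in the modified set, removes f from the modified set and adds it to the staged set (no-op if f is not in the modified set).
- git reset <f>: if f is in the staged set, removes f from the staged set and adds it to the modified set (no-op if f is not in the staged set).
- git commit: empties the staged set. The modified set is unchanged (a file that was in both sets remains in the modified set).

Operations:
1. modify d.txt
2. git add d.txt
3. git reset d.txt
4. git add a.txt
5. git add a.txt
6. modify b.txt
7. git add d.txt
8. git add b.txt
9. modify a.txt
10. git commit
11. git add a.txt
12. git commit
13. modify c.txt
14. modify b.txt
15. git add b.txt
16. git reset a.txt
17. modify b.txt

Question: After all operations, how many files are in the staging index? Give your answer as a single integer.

Answer: 1

Derivation:
After op 1 (modify d.txt): modified={d.txt} staged={none}
After op 2 (git add d.txt): modified={none} staged={d.txt}
After op 3 (git reset d.txt): modified={d.txt} staged={none}
After op 4 (git add a.txt): modified={d.txt} staged={none}
After op 5 (git add a.txt): modified={d.txt} staged={none}
After op 6 (modify b.txt): modified={b.txt, d.txt} staged={none}
After op 7 (git add d.txt): modified={b.txt} staged={d.txt}
After op 8 (git add b.txt): modified={none} staged={b.txt, d.txt}
After op 9 (modify a.txt): modified={a.txt} staged={b.txt, d.txt}
After op 10 (git commit): modified={a.txt} staged={none}
After op 11 (git add a.txt): modified={none} staged={a.txt}
After op 12 (git commit): modified={none} staged={none}
After op 13 (modify c.txt): modified={c.txt} staged={none}
After op 14 (modify b.txt): modified={b.txt, c.txt} staged={none}
After op 15 (git add b.txt): modified={c.txt} staged={b.txt}
After op 16 (git reset a.txt): modified={c.txt} staged={b.txt}
After op 17 (modify b.txt): modified={b.txt, c.txt} staged={b.txt}
Final staged set: {b.txt} -> count=1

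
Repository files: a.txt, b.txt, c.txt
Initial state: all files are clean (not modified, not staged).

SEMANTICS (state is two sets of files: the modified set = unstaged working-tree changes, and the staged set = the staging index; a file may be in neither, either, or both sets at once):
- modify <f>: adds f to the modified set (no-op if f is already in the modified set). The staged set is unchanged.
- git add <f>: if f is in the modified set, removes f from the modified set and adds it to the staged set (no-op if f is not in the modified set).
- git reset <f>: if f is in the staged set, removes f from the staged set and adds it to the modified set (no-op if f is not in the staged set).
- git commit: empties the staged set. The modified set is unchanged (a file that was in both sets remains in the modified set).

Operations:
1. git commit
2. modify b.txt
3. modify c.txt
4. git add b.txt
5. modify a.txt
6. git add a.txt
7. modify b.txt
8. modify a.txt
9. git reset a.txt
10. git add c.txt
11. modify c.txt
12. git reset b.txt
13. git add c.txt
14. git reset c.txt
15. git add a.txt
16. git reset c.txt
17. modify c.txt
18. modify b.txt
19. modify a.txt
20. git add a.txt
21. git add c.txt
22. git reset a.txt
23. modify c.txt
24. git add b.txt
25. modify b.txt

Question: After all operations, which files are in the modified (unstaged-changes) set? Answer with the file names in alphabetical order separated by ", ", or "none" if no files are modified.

After op 1 (git commit): modified={none} staged={none}
After op 2 (modify b.txt): modified={b.txt} staged={none}
After op 3 (modify c.txt): modified={b.txt, c.txt} staged={none}
After op 4 (git add b.txt): modified={c.txt} staged={b.txt}
After op 5 (modify a.txt): modified={a.txt, c.txt} staged={b.txt}
After op 6 (git add a.txt): modified={c.txt} staged={a.txt, b.txt}
After op 7 (modify b.txt): modified={b.txt, c.txt} staged={a.txt, b.txt}
After op 8 (modify a.txt): modified={a.txt, b.txt, c.txt} staged={a.txt, b.txt}
After op 9 (git reset a.txt): modified={a.txt, b.txt, c.txt} staged={b.txt}
After op 10 (git add c.txt): modified={a.txt, b.txt} staged={b.txt, c.txt}
After op 11 (modify c.txt): modified={a.txt, b.txt, c.txt} staged={b.txt, c.txt}
After op 12 (git reset b.txt): modified={a.txt, b.txt, c.txt} staged={c.txt}
After op 13 (git add c.txt): modified={a.txt, b.txt} staged={c.txt}
After op 14 (git reset c.txt): modified={a.txt, b.txt, c.txt} staged={none}
After op 15 (git add a.txt): modified={b.txt, c.txt} staged={a.txt}
After op 16 (git reset c.txt): modified={b.txt, c.txt} staged={a.txt}
After op 17 (modify c.txt): modified={b.txt, c.txt} staged={a.txt}
After op 18 (modify b.txt): modified={b.txt, c.txt} staged={a.txt}
After op 19 (modify a.txt): modified={a.txt, b.txt, c.txt} staged={a.txt}
After op 20 (git add a.txt): modified={b.txt, c.txt} staged={a.txt}
After op 21 (git add c.txt): modified={b.txt} staged={a.txt, c.txt}
After op 22 (git reset a.txt): modified={a.txt, b.txt} staged={c.txt}
After op 23 (modify c.txt): modified={a.txt, b.txt, c.txt} staged={c.txt}
After op 24 (git add b.txt): modified={a.txt, c.txt} staged={b.txt, c.txt}
After op 25 (modify b.txt): modified={a.txt, b.txt, c.txt} staged={b.txt, c.txt}

Answer: a.txt, b.txt, c.txt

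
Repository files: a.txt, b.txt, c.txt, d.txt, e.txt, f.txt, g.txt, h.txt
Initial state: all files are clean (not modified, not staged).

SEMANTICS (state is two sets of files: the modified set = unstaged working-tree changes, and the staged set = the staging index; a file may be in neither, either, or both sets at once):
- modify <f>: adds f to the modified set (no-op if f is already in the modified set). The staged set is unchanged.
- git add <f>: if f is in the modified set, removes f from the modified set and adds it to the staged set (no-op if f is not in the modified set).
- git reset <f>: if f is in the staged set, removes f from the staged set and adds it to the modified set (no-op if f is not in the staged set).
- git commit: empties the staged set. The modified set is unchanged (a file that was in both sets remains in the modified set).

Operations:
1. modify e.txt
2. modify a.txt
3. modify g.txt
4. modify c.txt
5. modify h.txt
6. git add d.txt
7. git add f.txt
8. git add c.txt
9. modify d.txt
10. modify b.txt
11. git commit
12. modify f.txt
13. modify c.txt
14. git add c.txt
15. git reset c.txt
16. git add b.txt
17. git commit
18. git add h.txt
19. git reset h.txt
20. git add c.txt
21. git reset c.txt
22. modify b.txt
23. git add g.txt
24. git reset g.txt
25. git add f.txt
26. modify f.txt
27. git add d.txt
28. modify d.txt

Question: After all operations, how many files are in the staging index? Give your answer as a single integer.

After op 1 (modify e.txt): modified={e.txt} staged={none}
After op 2 (modify a.txt): modified={a.txt, e.txt} staged={none}
After op 3 (modify g.txt): modified={a.txt, e.txt, g.txt} staged={none}
After op 4 (modify c.txt): modified={a.txt, c.txt, e.txt, g.txt} staged={none}
After op 5 (modify h.txt): modified={a.txt, c.txt, e.txt, g.txt, h.txt} staged={none}
After op 6 (git add d.txt): modified={a.txt, c.txt, e.txt, g.txt, h.txt} staged={none}
After op 7 (git add f.txt): modified={a.txt, c.txt, e.txt, g.txt, h.txt} staged={none}
After op 8 (git add c.txt): modified={a.txt, e.txt, g.txt, h.txt} staged={c.txt}
After op 9 (modify d.txt): modified={a.txt, d.txt, e.txt, g.txt, h.txt} staged={c.txt}
After op 10 (modify b.txt): modified={a.txt, b.txt, d.txt, e.txt, g.txt, h.txt} staged={c.txt}
After op 11 (git commit): modified={a.txt, b.txt, d.txt, e.txt, g.txt, h.txt} staged={none}
After op 12 (modify f.txt): modified={a.txt, b.txt, d.txt, e.txt, f.txt, g.txt, h.txt} staged={none}
After op 13 (modify c.txt): modified={a.txt, b.txt, c.txt, d.txt, e.txt, f.txt, g.txt, h.txt} staged={none}
After op 14 (git add c.txt): modified={a.txt, b.txt, d.txt, e.txt, f.txt, g.txt, h.txt} staged={c.txt}
After op 15 (git reset c.txt): modified={a.txt, b.txt, c.txt, d.txt, e.txt, f.txt, g.txt, h.txt} staged={none}
After op 16 (git add b.txt): modified={a.txt, c.txt, d.txt, e.txt, f.txt, g.txt, h.txt} staged={b.txt}
After op 17 (git commit): modified={a.txt, c.txt, d.txt, e.txt, f.txt, g.txt, h.txt} staged={none}
After op 18 (git add h.txt): modified={a.txt, c.txt, d.txt, e.txt, f.txt, g.txt} staged={h.txt}
After op 19 (git reset h.txt): modified={a.txt, c.txt, d.txt, e.txt, f.txt, g.txt, h.txt} staged={none}
After op 20 (git add c.txt): modified={a.txt, d.txt, e.txt, f.txt, g.txt, h.txt} staged={c.txt}
After op 21 (git reset c.txt): modified={a.txt, c.txt, d.txt, e.txt, f.txt, g.txt, h.txt} staged={none}
After op 22 (modify b.txt): modified={a.txt, b.txt, c.txt, d.txt, e.txt, f.txt, g.txt, h.txt} staged={none}
After op 23 (git add g.txt): modified={a.txt, b.txt, c.txt, d.txt, e.txt, f.txt, h.txt} staged={g.txt}
After op 24 (git reset g.txt): modified={a.txt, b.txt, c.txt, d.txt, e.txt, f.txt, g.txt, h.txt} staged={none}
After op 25 (git add f.txt): modified={a.txt, b.txt, c.txt, d.txt, e.txt, g.txt, h.txt} staged={f.txt}
After op 26 (modify f.txt): modified={a.txt, b.txt, c.txt, d.txt, e.txt, f.txt, g.txt, h.txt} staged={f.txt}
After op 27 (git add d.txt): modified={a.txt, b.txt, c.txt, e.txt, f.txt, g.txt, h.txt} staged={d.txt, f.txt}
After op 28 (modify d.txt): modified={a.txt, b.txt, c.txt, d.txt, e.txt, f.txt, g.txt, h.txt} staged={d.txt, f.txt}
Final staged set: {d.txt, f.txt} -> count=2

Answer: 2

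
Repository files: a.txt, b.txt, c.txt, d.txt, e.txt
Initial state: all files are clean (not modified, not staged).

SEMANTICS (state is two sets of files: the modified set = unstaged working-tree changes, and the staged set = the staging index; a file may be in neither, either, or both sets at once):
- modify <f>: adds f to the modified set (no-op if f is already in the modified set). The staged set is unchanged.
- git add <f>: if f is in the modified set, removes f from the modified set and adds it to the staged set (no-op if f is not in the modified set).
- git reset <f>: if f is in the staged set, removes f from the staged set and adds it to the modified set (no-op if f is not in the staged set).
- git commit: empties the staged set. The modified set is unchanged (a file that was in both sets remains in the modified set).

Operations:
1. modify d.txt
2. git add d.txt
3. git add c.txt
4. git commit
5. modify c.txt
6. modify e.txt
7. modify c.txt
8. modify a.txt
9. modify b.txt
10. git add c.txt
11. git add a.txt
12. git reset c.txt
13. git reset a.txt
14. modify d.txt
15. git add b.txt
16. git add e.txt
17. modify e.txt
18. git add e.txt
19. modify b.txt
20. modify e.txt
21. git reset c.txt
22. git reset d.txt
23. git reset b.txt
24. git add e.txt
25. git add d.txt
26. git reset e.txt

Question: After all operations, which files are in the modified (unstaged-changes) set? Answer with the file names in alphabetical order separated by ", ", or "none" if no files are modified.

Answer: a.txt, b.txt, c.txt, e.txt

Derivation:
After op 1 (modify d.txt): modified={d.txt} staged={none}
After op 2 (git add d.txt): modified={none} staged={d.txt}
After op 3 (git add c.txt): modified={none} staged={d.txt}
After op 4 (git commit): modified={none} staged={none}
After op 5 (modify c.txt): modified={c.txt} staged={none}
After op 6 (modify e.txt): modified={c.txt, e.txt} staged={none}
After op 7 (modify c.txt): modified={c.txt, e.txt} staged={none}
After op 8 (modify a.txt): modified={a.txt, c.txt, e.txt} staged={none}
After op 9 (modify b.txt): modified={a.txt, b.txt, c.txt, e.txt} staged={none}
After op 10 (git add c.txt): modified={a.txt, b.txt, e.txt} staged={c.txt}
After op 11 (git add a.txt): modified={b.txt, e.txt} staged={a.txt, c.txt}
After op 12 (git reset c.txt): modified={b.txt, c.txt, e.txt} staged={a.txt}
After op 13 (git reset a.txt): modified={a.txt, b.txt, c.txt, e.txt} staged={none}
After op 14 (modify d.txt): modified={a.txt, b.txt, c.txt, d.txt, e.txt} staged={none}
After op 15 (git add b.txt): modified={a.txt, c.txt, d.txt, e.txt} staged={b.txt}
After op 16 (git add e.txt): modified={a.txt, c.txt, d.txt} staged={b.txt, e.txt}
After op 17 (modify e.txt): modified={a.txt, c.txt, d.txt, e.txt} staged={b.txt, e.txt}
After op 18 (git add e.txt): modified={a.txt, c.txt, d.txt} staged={b.txt, e.txt}
After op 19 (modify b.txt): modified={a.txt, b.txt, c.txt, d.txt} staged={b.txt, e.txt}
After op 20 (modify e.txt): modified={a.txt, b.txt, c.txt, d.txt, e.txt} staged={b.txt, e.txt}
After op 21 (git reset c.txt): modified={a.txt, b.txt, c.txt, d.txt, e.txt} staged={b.txt, e.txt}
After op 22 (git reset d.txt): modified={a.txt, b.txt, c.txt, d.txt, e.txt} staged={b.txt, e.txt}
After op 23 (git reset b.txt): modified={a.txt, b.txt, c.txt, d.txt, e.txt} staged={e.txt}
After op 24 (git add e.txt): modified={a.txt, b.txt, c.txt, d.txt} staged={e.txt}
After op 25 (git add d.txt): modified={a.txt, b.txt, c.txt} staged={d.txt, e.txt}
After op 26 (git reset e.txt): modified={a.txt, b.txt, c.txt, e.txt} staged={d.txt}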